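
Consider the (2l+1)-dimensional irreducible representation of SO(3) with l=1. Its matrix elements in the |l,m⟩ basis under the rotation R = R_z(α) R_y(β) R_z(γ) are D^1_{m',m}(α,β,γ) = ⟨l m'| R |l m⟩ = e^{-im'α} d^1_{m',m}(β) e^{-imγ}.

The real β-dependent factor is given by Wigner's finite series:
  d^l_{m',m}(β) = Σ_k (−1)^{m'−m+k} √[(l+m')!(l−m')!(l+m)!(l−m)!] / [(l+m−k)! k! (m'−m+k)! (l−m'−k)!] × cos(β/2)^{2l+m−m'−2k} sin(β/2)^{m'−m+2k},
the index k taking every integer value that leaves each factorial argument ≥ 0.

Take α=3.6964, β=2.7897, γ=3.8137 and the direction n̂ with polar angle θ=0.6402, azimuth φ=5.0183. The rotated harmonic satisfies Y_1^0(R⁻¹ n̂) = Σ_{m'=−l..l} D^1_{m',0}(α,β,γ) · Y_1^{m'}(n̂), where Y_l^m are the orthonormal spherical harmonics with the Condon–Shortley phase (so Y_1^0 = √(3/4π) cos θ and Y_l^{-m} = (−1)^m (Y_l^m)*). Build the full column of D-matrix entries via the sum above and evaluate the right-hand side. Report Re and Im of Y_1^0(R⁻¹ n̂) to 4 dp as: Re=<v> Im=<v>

Re=-0.3431 Im=0.0000

Need the full column D^1_{m',0} for m'=−1..1 at α=3.6964, β=2.7897, γ=3.8137.
cos(β/2)=0.175040, sin(β/2)=0.984561
d^1_{-1,0}: single k=1 term ⇒ +0.243722;  D = -0.207164-0.128388i
d^1_{0,0}: k∈[0..1] ⇒ +0.030639 -0.969361 = -0.938722;  D = -0.938722+0.000000i
d^1_{1,0}: single k=0 term ⇒ -0.243722;  D = +0.207164-0.128388i
Y_1^{m'}(θ=0.6402,φ=5.0183) and Σ D·Y over m':
  (-0.2072-0.1284i)·(+0.0622+0.1968i)  (-0.9387+0.0000i)·(+0.3918+0.0000i)  (+0.2072-0.1284i)·(-0.0622+0.1968i)
Y_1^0(R⁻¹ n̂) = -0.343055+0.000000i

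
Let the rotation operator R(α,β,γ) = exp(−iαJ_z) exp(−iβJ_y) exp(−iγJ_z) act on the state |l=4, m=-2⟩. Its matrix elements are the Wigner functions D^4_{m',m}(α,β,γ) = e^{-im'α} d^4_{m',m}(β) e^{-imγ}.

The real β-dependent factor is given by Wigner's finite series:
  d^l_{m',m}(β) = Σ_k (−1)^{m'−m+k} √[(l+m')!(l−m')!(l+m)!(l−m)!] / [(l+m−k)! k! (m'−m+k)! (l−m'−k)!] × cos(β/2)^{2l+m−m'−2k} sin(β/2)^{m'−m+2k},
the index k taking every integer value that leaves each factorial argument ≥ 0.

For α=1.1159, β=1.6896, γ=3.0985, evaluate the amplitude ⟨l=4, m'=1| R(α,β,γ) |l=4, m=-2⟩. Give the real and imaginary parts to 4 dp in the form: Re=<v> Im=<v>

Split into d^4_{1,-2}(β=1.6896) × two z-phases.
c=cos(1.6896/2)=0.663881, s=sin(1.6896/2)=0.747838; N=√[120·6·2·720]=1018.233765
k: max(0,(-2)−(1))=0 … min(4+(-2),4−(1))=2
  k=0: (−1)^3·1018.2338/(72)·0.6639^5·0.7478^3 = -0.762762
  k=1: (−1)^4·1018.2338/(48)·0.6639^3·0.7478^5 = +1.451829
  k=2: (−1)^5·1018.2338/(240)·0.6639^1·0.7478^7 = -0.368452
d^4_{1,-2}(1.6896) = -0.762762 +1.451829 -0.368452 = +0.320615
Phases: e^{-i·(1)·1.1159}=+0.439369-0.898307i, e^{-i·(-2)·3.0985}=+0.996288-0.086079i ⇒ D=+0.115554-0.299068i

Re=0.1156 Im=-0.2991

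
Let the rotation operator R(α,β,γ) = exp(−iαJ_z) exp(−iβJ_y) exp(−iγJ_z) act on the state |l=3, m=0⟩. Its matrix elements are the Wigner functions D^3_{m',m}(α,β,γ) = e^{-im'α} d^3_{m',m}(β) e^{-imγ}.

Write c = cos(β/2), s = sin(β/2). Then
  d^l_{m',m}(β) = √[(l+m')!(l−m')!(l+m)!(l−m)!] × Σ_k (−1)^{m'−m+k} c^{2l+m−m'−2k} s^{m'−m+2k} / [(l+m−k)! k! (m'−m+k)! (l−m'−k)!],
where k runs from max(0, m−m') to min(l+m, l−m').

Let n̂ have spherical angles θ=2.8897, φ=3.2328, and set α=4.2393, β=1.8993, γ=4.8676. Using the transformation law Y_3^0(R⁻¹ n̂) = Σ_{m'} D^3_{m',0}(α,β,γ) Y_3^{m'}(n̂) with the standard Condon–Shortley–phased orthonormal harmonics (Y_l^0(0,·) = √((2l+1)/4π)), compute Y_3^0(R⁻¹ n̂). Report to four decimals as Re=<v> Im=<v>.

Re=-0.3336 Im=0.0000

Need the full column D^3_{m',0} for m'=−3..3 at α=4.2393, β=1.8993, γ=4.8676.
cos(β/2)=0.581968, sin(β/2)=0.813212
d^3_{-3,0}: single k=3 term ⇒ +0.474049;  D = +0.468617+0.071558i
d^3_{-2,0}: k∈[2..3] ⇒ +0.415493 -0.811285 = -0.395792;  D = +0.231454-0.321061i
d^3_{-1,0}: k∈[1..3] ⇒ +0.188057 -1.101589 +0.716982 = -0.196551;  D = +0.089556+0.174963i
d^3_{0,0}: k∈[0..3] ⇒ +0.038850 -0.682725 +1.333077 -0.289216 = +0.399986;  D = +0.399986+0.000000i
d^3_{1,0}: k∈[0..2] ⇒ -0.188057 +1.101589 -0.716982 = +0.196551;  D = -0.089556+0.174963i
d^3_{2,0}: k∈[0..1] ⇒ +0.415493 -0.811285 = -0.395792;  D = +0.231454+0.321061i
d^3_{3,0}: single k=0 term ⇒ -0.474049;  D = -0.468617+0.071558i
Y_3^{m'}(θ=2.8897,φ=3.2328) and Σ D·Y over m':
  (+0.4686+0.0716i)·(-0.0062+0.0017i)  (+0.2315-0.3211i)·(-0.0605+0.0112i)  (+0.0896+0.1750i)·(-0.2959+0.0271i)  (+0.4000+0.0000i)·(-0.6106+0.0000i)  (-0.0896+0.1750i)·(+0.2959+0.0271i)  (+0.2315+0.3211i)·(-0.0605-0.0112i)  (-0.4686+0.0716i)·(+0.0062+0.0017i)
Y_3^0(R⁻¹ n̂) = -0.333595+0.000000i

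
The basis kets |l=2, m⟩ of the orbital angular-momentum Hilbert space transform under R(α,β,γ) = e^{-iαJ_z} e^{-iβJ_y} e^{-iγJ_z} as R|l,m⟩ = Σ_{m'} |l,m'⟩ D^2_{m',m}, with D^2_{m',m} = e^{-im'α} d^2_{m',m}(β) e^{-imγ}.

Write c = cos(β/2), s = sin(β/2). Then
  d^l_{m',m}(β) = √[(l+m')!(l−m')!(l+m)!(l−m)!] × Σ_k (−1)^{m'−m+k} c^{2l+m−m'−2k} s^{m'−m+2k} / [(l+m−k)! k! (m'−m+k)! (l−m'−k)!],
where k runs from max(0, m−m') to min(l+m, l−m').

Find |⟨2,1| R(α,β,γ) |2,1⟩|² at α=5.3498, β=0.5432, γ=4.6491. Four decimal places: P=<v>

First d^2_{1,1}(β=0.5432), then the phase factors e^{-i(1)α} and e^{-i(1)γ}:
Half-angle: c=0.963343, s=0.268273. N=√(6·1·6·1)=6.000000
k: max(0,(1)−(1))=0 … min(2+(1),2−(1))=1
  k=0: (−1)^0·6.0000/(6)·0.9633^4·0.2683^0 = +0.861239
  k=1: (−1)^1·6.0000/(2)·0.9633^2·0.2683^2 = -0.200372
d^2_{1,1}(0.5432) = +0.861239 -0.200372 = +0.660867
|D^2_{1,1}|² = |d^2_{1,1}(β)|² = (+0.660867)² = 0.436745 (the z-rotation phases have unit modulus)

P=0.4367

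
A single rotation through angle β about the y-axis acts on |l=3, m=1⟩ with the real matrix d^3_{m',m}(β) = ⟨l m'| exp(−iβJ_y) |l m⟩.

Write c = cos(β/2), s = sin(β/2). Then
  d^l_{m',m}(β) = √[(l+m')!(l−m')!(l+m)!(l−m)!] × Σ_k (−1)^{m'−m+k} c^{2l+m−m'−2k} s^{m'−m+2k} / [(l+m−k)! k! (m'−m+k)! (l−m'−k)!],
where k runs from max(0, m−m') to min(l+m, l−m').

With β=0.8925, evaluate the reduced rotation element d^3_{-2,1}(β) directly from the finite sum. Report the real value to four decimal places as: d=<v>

d=0.3305

d^3_{-2,1}(β=0.8925) via Wigner's sum:
With c≡cos(β/2)=0.902072 and s≡sin(β/2)=0.431586, N=[1·120·24·2]^{1/2}=75.894664
Admissible k: 3..4 (factorial args all ≥0)
  k=3: (−1)^0·75.8947/(12)·0.9021^3·0.4316^3 = +0.373211
  k=4: (−1)^1·75.8947/(24)·0.9021^1·0.4316^5 = -0.042715
d^3_{-2,1}(0.8925) = +0.373211 -0.042715 = +0.330497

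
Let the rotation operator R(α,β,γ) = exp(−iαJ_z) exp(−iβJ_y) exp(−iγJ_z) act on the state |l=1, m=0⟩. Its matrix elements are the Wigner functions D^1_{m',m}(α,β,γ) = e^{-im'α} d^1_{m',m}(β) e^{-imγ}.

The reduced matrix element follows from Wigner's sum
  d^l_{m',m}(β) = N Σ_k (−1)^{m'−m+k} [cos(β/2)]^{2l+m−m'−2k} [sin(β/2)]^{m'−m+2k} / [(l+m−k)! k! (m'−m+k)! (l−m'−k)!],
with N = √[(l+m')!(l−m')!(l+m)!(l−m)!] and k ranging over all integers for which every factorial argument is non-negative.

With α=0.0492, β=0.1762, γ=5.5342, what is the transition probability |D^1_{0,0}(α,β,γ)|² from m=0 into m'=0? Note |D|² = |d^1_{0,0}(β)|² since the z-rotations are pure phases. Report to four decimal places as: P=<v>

Split into d^1_{0,0}(β=0.1762) × two z-phases.
With c≡cos(β/2)=0.996122 and s≡sin(β/2)=0.087986, N=[1·1·1·1]^{1/2}=1.000000
Admissible k: 0..1 (factorial args all ≥0)
  k=0: (−1)^0·1.0000/(1)·0.9961^2·0.0880^0 = +0.992258
  k=1: (−1)^1·1.0000/(1)·0.9961^0·0.0880^2 = -0.007742
d^1_{0,0}(0.1762) = +0.992258 -0.007742 = +0.984517
|D^1_{0,0}|² = |d^1_{0,0}(β)|² = (+0.984517)² = 0.969274 (the z-rotation phases have unit modulus)

P=0.9693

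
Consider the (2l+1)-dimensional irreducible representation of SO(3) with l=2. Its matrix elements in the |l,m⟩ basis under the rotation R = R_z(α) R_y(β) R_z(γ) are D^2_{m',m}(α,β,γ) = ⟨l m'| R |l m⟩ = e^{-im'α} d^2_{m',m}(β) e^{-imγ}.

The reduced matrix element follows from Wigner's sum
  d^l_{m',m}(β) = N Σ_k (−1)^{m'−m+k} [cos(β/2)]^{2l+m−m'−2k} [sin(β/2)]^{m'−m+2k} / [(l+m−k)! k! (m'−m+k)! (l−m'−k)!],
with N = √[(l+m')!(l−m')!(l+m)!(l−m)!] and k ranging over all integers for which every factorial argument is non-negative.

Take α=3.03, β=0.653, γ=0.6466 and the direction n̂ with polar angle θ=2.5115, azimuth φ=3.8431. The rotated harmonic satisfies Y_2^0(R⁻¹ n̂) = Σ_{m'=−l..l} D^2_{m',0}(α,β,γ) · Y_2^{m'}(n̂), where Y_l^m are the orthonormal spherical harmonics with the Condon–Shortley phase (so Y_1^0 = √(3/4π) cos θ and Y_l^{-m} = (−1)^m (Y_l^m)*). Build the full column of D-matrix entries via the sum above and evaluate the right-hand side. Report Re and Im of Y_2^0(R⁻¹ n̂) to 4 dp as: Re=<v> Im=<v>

Need the full column D^2_{m',0} for m'=−2..2 at α=3.03, β=0.653, γ=0.6466.
cos(β/2)=0.947171, sin(β/2)=0.320730
d^2_{-2,0}: single k=2 term ⇒ +0.226053;  D = +0.220447-0.050034i
d^2_{-1,0}: k∈[1..2] ⇒ +0.667575 -0.076546 = +0.591029;  D = -0.587353+0.065818i
d^2_{0,0}: k∈[0..2] ⇒ +0.804846 -0.369144 +0.010582 = +0.446285;  D = +0.446285+0.000000i
d^2_{1,0}: k∈[0..1] ⇒ -0.667575 +0.076546 = -0.591029;  D = +0.587353+0.065818i
d^2_{2,0}: single k=0 term ⇒ +0.226053;  D = +0.220447+0.050034i
Y_2^{m'}(θ=2.5115,φ=3.8431) and Σ D·Y over m':
  (+0.2204-0.0500i)·(+0.0224-0.1322i)  (-0.5874+0.0658i)·(+0.2809-0.2374i)  (+0.4463+0.0000i)·(+0.3023+0.0000i)  (+0.5874+0.0658i)·(-0.2809-0.2374i)  (+0.2204+0.0500i)·(+0.0224+0.1322i)
Y_2^0(R⁻¹ n̂) = -0.167231+0.000000i

Re=-0.1672 Im=0.0000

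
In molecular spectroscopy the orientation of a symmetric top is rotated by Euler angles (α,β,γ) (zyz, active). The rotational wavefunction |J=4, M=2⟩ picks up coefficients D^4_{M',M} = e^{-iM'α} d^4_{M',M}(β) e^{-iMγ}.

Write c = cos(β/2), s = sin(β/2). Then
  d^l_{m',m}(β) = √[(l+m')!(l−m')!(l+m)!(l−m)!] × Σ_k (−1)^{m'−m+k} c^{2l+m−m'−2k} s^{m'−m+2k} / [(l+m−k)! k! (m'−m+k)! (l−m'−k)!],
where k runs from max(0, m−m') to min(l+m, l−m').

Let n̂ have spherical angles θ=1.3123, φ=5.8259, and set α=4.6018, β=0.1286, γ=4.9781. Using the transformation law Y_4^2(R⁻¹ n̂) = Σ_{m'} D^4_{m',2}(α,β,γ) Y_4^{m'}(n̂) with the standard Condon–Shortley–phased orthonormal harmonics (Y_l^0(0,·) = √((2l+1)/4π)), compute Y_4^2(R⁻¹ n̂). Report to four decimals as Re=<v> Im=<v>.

Re=-0.0479 Im=0.1084

Need the full column D^4_{m',2} for m'=−4..4 at α=4.6018, β=0.1286, γ=4.9781.
cos(β/2)=0.997933, sin(β/2)=0.064256
d^4_{-4,2}: single k=6 term ⇒ +0.000000;  D = -0.000000+0.000000i
d^4_{-3,2}: k∈[5..6] ⇒ +0.000012 -0.000000 = +0.000012;  D = -0.000009-0.000008i
d^4_{-2,2}: k∈[4..6] ⇒ +0.000254 -0.000001 +0.000000 = +0.000253;  D = +0.000184-0.000173i
d^4_{-1,2}: k∈[3..5] ⇒ +0.003713 -0.000023 +0.000000 = +0.003690;  D = +0.002210+0.002955i
d^4_{0,2}: k∈[2..4] ⇒ +0.038686 -0.000428 +0.000001 = +0.038259;  D = -0.032983+0.019388i
d^4_{1,2}: k∈[1..3] ⇒ +0.268695 -0.005570 +0.000015 = +0.263140;  D = -0.107498-0.240181i
d^4_{2,2}: k∈[0..2] ⇒ +0.983587 -0.048934 +0.000254 = +0.934906;  D = +0.890273-0.285418i
d^4_{3,2}: k∈[0..1] ⇒ -0.236966 +0.002947 = -0.234019;  D = -0.046413-0.229370i
d^4_{4,2}: single k=0 term ⇒ +0.021578;  D = -0.021493+0.001919i
Y_4^{m'}(θ=1.3123,φ=5.8259) and Σ D·Y over m':
  (-0.0000+0.0000i)·(-0.0988+0.3738i)  (-0.0000-0.0000i)·(+0.0571+0.2834i)  (+0.0002-0.0002i)·(-0.1035-0.1344i)  (+0.0022+0.0030i)·(-0.2667-0.1312i)  (-0.0330+0.0194i)·(+0.1258+0.0000i)  (-0.1075-0.2402i)·(+0.2667-0.1312i)  (+0.8903-0.2854i)·(-0.1035+0.1344i)  (-0.0464-0.2294i)·(-0.0571+0.2834i)  (-0.0215+0.0019i)·(-0.0988-0.3738i)
Y_4^2(R⁻¹ n̂) = -0.047873+0.108397i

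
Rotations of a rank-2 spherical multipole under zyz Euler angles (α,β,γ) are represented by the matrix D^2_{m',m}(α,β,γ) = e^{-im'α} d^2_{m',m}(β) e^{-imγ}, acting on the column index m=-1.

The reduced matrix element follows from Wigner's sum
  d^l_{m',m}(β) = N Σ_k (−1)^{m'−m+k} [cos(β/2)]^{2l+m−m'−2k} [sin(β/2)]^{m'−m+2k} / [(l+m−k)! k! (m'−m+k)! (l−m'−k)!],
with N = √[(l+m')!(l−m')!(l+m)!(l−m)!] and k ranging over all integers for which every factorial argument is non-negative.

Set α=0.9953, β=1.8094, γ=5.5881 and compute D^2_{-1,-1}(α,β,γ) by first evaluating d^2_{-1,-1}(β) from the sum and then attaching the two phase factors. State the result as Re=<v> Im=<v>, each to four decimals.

Split into d^2_{-1,-1}(β=1.8094) × two z-phases.
With c≡cos(β/2)=0.617921 and s≡sin(β/2)=0.786240, N=[1·6·1·6]^{1/2}=6.000000
The bounds max(0,m−m')=0 and min(l+m,l−m')=1 give 2 terms
  k=0: (−1)^0·6.0000/(6)·0.6179^4·0.7862^0 = +0.145792
  k=1: (−1)^1·6.0000/(2)·0.6179^2·0.7862^2 = -0.708105
d^2_{-1,-1}(1.8094) = +0.145792 -0.708105 = -0.562314
Attach z-rotation phases: D = e^{-i(-1)(0.9953)}·(-0.562314)·e^{-i(-1)(5.5881)} = -0.537163-0.166290i

Re=-0.5372 Im=-0.1663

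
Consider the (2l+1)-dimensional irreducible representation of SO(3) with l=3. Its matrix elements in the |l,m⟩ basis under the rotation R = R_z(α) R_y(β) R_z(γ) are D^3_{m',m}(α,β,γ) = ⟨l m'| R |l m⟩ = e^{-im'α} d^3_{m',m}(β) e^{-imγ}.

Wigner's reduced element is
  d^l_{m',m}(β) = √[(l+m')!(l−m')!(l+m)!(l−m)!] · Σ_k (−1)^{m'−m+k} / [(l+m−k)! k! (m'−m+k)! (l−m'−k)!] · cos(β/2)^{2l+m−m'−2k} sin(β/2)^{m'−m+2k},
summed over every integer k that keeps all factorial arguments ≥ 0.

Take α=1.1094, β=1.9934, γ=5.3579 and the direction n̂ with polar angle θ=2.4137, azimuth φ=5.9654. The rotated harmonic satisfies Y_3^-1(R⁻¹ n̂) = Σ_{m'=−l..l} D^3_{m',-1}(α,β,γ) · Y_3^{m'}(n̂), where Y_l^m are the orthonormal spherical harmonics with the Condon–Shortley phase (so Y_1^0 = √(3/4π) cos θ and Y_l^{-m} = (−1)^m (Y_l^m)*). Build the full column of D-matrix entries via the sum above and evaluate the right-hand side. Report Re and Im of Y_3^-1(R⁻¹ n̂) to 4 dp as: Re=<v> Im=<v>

Re=-0.0671 Im=0.0086

Need the full column D^3_{m',-1} for m'=−3..3 at α=1.1094, β=1.9934, γ=5.3579.
cos(β/2)=0.543076, sin(β/2)=0.839683
d^3_{-3,-1}: single k=2 term ⇒ +0.237531;  D = -0.175621+0.159932i
d^3_{-2,-1}: k∈[1..2] ⇒ +0.125435 -0.599735 = -0.474299;  D = -0.129836-0.456183i
d^3_{-1,-1}: k∈[0..2] ⇒ +0.025655 -0.490641 +0.879701 = +0.414714;  D = +0.407705+0.075924i
d^3_{0,-1}: k∈[0..2] ⇒ -0.137407 +0.985464 -0.785289 = +0.062768;  D = +0.037762-0.050139i
d^3_{1,-1}: k∈[0..2] ⇒ +0.367981 -1.172935 +0.350504 = -0.454449;  D = +0.203334+0.406423i
d^3_{2,-1}: k∈[0..1] ⇒ -0.599735 +0.716867 = +0.117133;  D = -0.117132+0.000292i
d^3_{3,-1}: single k=0 term ⇒ +0.567845;  D = -0.251536+0.509095i
Y_3^{m'}(θ=2.4137,φ=5.9654) and Σ D·Y over m':
  (-0.1756+0.1599i)·(+0.0711+0.1002i)  (-0.1298-0.4562i)·(-0.2718-0.2005i)  (+0.4077+0.0759i)·(+0.3650+0.1200i)  (+0.0378-0.0501i)·(+0.0594+0.0000i)  (+0.2033+0.4064i)·(-0.3650+0.1200i)  (-0.1171+0.0003i)·(-0.2718+0.2005i)  (-0.2515+0.5091i)·(-0.0711+0.1002i)
Y_3^-1(R⁻¹ n̂) = -0.067092+0.008575i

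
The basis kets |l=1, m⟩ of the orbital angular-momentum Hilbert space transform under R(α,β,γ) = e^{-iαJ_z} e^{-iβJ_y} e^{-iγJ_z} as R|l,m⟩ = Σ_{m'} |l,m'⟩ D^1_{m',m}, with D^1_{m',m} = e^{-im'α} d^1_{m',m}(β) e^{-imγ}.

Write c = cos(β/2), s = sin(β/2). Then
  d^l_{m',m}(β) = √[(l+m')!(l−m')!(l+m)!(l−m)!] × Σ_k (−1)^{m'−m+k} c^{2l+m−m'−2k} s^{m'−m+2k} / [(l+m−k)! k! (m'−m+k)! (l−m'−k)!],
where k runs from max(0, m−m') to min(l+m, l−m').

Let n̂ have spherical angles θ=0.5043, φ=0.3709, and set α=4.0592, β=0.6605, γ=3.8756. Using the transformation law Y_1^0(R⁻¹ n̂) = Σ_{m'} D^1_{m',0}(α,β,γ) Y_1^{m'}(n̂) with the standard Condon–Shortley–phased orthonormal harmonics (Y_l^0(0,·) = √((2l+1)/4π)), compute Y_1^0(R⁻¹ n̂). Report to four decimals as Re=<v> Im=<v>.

Re=0.2141 Im=0.0000

Need the full column D^1_{m',0} for m'=−1..1 at α=4.0592, β=0.6605, γ=3.8756.
cos(β/2)=0.945961, sin(β/2)=0.324280
d^1_{-1,0}: single k=1 term ⇒ +0.433818;  D = -0.263641-0.344517i
d^1_{0,0}: k∈[0..1] ⇒ +0.894843 -0.105157 = +0.789686;  D = +0.789686+0.000000i
d^1_{1,0}: single k=0 term ⇒ -0.433818;  D = +0.263641-0.344517i
Y_1^{m'}(θ=0.5043,φ=0.3709) and Σ D·Y over m':
  (-0.2636-0.3445i)·(+0.1556-0.0605i)  (+0.7897+0.0000i)·(+0.4278+0.0000i)  (+0.2636-0.3445i)·(-0.1556-0.0605i)
Y_1^0(R⁻¹ n̂) = +0.214078+0.000000i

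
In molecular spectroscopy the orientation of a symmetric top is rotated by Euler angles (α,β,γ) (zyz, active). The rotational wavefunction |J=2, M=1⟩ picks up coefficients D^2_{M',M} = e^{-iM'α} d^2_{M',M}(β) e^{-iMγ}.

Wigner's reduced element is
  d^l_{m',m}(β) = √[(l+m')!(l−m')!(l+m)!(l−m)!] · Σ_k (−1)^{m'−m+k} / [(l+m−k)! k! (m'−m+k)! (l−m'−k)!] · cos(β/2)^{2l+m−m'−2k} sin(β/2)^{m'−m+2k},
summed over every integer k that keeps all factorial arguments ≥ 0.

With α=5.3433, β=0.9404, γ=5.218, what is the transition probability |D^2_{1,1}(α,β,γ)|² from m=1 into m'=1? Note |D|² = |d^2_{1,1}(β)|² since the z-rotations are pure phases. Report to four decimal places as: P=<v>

P=0.0202

First d^2_{1,1}(β=0.9404), then the phase factors e^{-i(1)α} and e^{-i(1)γ}:
Half-angle: c=0.891478, s=0.453065. N=√(6·1·6·1)=6.000000
Admissible k: 0..1 (factorial args all ≥0)
  k=0: (−1)^0·6.0000/(6)·0.8915^4·0.4531^0 = +0.631600
  k=1: (−1)^1·6.0000/(2)·0.8915^2·0.4531^2 = -0.489398
d^2_{1,1}(0.9404) = +0.631600 -0.489398 = +0.142201
|D^2_{1,1}|² = |d^2_{1,1}(β)|² = (+0.142201)² = 0.020221 (the z-rotation phases have unit modulus)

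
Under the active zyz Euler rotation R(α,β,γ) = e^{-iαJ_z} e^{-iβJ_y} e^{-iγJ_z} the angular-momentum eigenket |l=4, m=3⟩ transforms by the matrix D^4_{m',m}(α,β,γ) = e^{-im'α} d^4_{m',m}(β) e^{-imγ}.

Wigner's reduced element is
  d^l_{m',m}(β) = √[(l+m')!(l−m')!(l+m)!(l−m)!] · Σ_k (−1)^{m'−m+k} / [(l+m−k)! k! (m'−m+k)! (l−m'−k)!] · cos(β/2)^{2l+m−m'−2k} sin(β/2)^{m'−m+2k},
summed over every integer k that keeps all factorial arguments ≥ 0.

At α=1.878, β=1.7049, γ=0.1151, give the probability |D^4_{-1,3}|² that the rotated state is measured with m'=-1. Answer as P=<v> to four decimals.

First d^4_{-1,3}(β=1.7049), then the phase factors e^{-i(-1)α} and e^{-i(3)γ}:
With c≡cos(β/2)=0.658141 and s≡sin(β/2)=0.752895, N=[6·120·5040·1]^{1/2}=1904.940944
k∈{4,5} keeps every argument non-negative
  k=4: (−1)^0·1904.9409/(144)·0.6581^4·0.7529^4 = +0.797501
  k=5: (−1)^1·1904.9409/(240)·0.6581^2·0.7529^6 = -0.626202
d^4_{-1,3}(1.7049) = +0.797501 -0.626202 = +0.171300
|D^4_{-1,3}|² = |d^4_{-1,3}(β)|² = (+0.171300)² = 0.029344 (the z-rotation phases have unit modulus)

P=0.0293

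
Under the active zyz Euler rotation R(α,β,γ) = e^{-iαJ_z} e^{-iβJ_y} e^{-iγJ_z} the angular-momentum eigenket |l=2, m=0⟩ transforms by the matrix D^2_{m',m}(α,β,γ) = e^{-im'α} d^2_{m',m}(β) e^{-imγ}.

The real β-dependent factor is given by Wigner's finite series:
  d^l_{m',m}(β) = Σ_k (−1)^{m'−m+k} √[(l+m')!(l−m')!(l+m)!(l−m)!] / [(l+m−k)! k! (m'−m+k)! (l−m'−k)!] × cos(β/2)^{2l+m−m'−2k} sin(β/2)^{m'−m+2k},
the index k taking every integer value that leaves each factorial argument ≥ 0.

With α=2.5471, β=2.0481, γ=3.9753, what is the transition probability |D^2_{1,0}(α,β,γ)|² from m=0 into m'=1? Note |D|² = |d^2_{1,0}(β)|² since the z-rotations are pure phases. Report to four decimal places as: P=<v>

Split into d^2_{1,0}(β=2.0481) × two z-phases.
With c≡cos(β/2)=0.519911 and s≡sin(β/2)=0.854221, N=[6·1·2·2]^{1/2}=4.898979
k: max(0,(0)−(1))=0 … min(2+(0),2−(1))=1
  k=0: (−1)^1·4.8990/(2)·0.5199^3·0.8542^1 = -0.294057
  k=1: (−1)^2·4.8990/(2)·0.5199^1·0.8542^3 = +0.793806
d^2_{1,0}(2.0481) = -0.294057 +0.793806 = +0.499749
|D^2_{1,0}|² = |d^2_{1,0}(β)|² = (+0.499749)² = 0.249749 (the z-rotation phases have unit modulus)

P=0.2497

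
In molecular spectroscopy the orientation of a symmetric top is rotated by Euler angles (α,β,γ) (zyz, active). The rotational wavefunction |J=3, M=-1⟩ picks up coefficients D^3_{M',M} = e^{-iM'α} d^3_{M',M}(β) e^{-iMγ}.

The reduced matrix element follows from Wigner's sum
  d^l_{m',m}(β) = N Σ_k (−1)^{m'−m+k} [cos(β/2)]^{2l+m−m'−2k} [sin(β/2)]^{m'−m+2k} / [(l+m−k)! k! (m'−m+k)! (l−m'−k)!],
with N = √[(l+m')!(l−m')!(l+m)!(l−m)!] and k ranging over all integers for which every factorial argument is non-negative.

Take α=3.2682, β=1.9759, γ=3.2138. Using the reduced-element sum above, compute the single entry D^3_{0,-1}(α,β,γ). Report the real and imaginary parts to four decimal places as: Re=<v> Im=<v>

First d^3_{0,-1}(β=1.9759), then the phase factors e^{-i(0)α} and e^{-i(-1)γ}:
c=cos(1.9759/2)=0.550403, s=sin(1.9759/2)=0.834899; N=√[6·6·2·24]=41.569219
k: max(0,(-1)−(0))=0 … min(3+(-1),3−(0))=2
  k=0: (−1)^1·41.5692/(12)·0.5504^5·0.8349^1 = -0.146092
  k=1: (−1)^2·41.5692/(4)·0.5504^3·0.8349^3 = +1.008453
  k=2: (−1)^3·41.5692/(12)·0.5504^1·0.8349^5 = -0.773467
d^3_{0,-1}(1.9759) = -0.146092 +1.008453 -0.773467 = +0.088894
Attach z-rotation phases: D = e^{-i(0)(3.2682)}·(+0.088894)·e^{-i(-1)(3.2138)} = -0.088662-0.006413i

Re=-0.0887 Im=-0.0064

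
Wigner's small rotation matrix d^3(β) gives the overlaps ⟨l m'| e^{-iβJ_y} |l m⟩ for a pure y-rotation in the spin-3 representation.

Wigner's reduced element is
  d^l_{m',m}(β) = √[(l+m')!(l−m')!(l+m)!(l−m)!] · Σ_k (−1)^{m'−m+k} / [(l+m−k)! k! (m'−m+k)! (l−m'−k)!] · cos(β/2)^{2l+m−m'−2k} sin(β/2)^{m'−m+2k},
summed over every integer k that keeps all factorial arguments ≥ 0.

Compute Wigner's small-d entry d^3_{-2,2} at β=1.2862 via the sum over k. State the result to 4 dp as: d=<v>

d^3_{-2,2}(β=1.2862) via Wigner's sum:
c=cos(1.2862/2)=0.800241, s=sin(1.2862/2)=0.599679; N=√[1·120·120·1]=120.000000
k: max(0,(2)−(-2))=4 … min(3+(2),3−(-2))=5
  k=4: (−1)^0·120.0000/(24)·0.8002^2·0.5997^4 = +0.414082
  k=5: (−1)^1·120.0000/(120)·0.8002^0·0.5997^6 = -0.046506
d^3_{-2,2}(1.2862) = +0.414082 -0.046506 = +0.367576

d=0.3676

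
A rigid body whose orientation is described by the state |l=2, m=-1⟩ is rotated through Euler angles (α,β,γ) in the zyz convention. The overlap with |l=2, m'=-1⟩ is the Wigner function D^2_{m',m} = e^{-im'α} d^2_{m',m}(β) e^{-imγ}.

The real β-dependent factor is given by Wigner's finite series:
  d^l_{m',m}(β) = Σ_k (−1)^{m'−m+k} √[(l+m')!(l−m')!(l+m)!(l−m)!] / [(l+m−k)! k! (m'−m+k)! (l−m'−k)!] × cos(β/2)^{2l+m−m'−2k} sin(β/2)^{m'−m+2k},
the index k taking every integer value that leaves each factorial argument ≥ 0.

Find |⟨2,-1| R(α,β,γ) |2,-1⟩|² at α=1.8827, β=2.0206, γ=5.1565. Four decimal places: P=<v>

P=0.2792

Split into d^2_{-1,-1}(β=2.0206) × two z-phases.
Half-angle: c=0.531607, s=0.846991. N=√(1·6·1·6)=6.000000
k: max(0,(-1)−(-1))=0 … min(2+(-1),2−(-1))=1
  k=0: (−1)^0·6.0000/(6)·0.5316^4·0.8470^0 = +0.079866
  k=1: (−1)^1·6.0000/(2)·0.5316^2·0.8470^2 = -0.608219
d^2_{-1,-1}(2.0206) = +0.079866 -0.608219 = -0.528353
|D^2_{-1,-1}|² = |d^2_{-1,-1}(β)|² = (-0.528353)² = 0.279157 (the z-rotation phases have unit modulus)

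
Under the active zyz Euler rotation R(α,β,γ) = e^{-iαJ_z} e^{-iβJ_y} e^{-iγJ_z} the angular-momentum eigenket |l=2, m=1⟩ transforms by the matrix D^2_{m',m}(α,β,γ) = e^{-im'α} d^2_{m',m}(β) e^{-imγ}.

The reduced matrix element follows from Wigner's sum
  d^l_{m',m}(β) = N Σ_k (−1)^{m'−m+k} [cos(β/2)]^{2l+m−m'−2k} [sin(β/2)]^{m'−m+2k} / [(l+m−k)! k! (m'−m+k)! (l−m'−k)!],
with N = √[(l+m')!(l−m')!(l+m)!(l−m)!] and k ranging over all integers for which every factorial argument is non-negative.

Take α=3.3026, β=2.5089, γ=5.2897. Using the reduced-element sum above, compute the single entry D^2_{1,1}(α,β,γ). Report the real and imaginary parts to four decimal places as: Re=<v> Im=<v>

Split into d^2_{1,1}(β=2.5089) × two z-phases.
With c≡cos(β/2)=0.311096 and s≡sin(β/2)=0.950378, N=[6·1·6·1]^{1/2}=6.000000
k: max(0,(1)−(1))=0 … min(2+(1),2−(1))=1
  k=0: (−1)^0·6.0000/(6)·0.3111^4·0.9504^0 = +0.009367
  k=1: (−1)^1·6.0000/(2)·0.3111^2·0.9504^2 = -0.262243
d^2_{1,1}(2.5089) = +0.009367 -0.262243 = -0.252877
Attach z-rotation phases: D = e^{-i(1)(3.3026)}·(-0.252877)·e^{-i(1)(5.2897)} = +0.170197+0.187028i

Re=0.1702 Im=0.1870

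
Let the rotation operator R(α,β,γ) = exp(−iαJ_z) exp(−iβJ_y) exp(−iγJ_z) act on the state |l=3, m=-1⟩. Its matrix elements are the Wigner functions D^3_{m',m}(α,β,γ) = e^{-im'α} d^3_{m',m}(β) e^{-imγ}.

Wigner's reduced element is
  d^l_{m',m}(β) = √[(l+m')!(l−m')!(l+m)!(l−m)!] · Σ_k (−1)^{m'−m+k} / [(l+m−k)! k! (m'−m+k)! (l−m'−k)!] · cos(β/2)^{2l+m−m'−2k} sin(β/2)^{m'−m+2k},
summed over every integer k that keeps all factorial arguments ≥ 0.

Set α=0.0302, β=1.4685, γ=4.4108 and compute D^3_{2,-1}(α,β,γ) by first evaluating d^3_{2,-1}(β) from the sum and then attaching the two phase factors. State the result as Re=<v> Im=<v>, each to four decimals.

Re=0.1633 Im=0.4313

Split into d^3_{2,-1}(β=1.4685) × two z-phases.
c=cos(1.4685/2)=0.742333, s=sin(1.4685/2)=0.670031; N=√[120·1·2·24]=75.894664
k∈{0,1} keeps every argument non-negative
  k=0: (−1)^3·75.8947/(12)·0.7423^3·0.6700^3 = -0.778236
  k=1: (−1)^4·75.8947/(24)·0.7423^1·0.6700^5 = +0.317009
d^3_{2,-1}(1.4685) = -0.778236 +0.317009 = -0.461226
Attach z-rotation phases: D = e^{-i(2)(0.0302)}·(-0.461226)·e^{-i(-1)(4.4108)} = +0.163336+0.431336i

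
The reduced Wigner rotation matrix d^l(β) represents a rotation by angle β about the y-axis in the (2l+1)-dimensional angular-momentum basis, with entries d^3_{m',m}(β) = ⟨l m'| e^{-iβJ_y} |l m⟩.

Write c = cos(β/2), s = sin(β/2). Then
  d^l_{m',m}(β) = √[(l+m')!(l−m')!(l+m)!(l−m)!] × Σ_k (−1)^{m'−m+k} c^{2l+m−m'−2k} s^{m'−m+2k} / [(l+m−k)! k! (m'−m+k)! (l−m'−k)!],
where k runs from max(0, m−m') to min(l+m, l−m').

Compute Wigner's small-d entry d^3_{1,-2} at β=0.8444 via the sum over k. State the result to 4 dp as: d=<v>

d=-0.2970

d^3_{1,-2}(β=0.8444) via Wigner's sum:
With c≡cos(β/2)=0.912190 and s≡sin(β/2)=0.409768, N=[24·2·1·120]^{1/2}=75.894664
The bounds max(0,m−m')=0 and min(l+m,l−m')=1 give 2 terms
  k=0: (−1)^3·75.8947/(12)·0.9122^3·0.4098^3 = -0.330294
  k=1: (−1)^4·75.8947/(24)·0.9122^1·0.4098^5 = +0.033326
d^3_{1,-2}(0.8444) = -0.330294 +0.033326 = -0.296968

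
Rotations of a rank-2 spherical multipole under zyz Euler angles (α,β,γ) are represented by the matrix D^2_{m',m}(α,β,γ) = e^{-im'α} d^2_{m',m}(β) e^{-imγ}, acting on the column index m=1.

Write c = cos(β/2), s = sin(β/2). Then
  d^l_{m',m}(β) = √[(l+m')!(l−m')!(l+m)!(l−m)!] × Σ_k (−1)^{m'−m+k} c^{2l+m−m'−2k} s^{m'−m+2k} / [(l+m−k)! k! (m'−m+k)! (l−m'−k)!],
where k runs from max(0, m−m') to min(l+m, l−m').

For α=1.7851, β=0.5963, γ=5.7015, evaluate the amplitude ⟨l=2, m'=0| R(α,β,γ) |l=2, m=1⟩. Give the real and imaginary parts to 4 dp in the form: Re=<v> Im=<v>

Re=0.4755 Im=0.3127

D^2_{0,1}(1.7851,0.5963,5.7015) = e^{-i·0·1.7851}·d^2_{0,1}(0.5963)·e^{-i·1·5.7015}. Compute d first:
With c≡cos(β/2)=0.955882 and s≡sin(β/2)=0.293752, N=[2·2·6·1]^{1/2}=4.898979
k: max(0,(1)−(0))=1 … min(2+(1),2−(0))=2
  k=1: (−1)^0·4.8990/(2)·0.9559^3·0.2938^1 = +0.628448
  k=2: (−1)^1·4.8990/(2)·0.9559^1·0.2938^3 = -0.059350
d^2_{0,1}(0.5963) = +0.628448 -0.059350 = +0.569097
Phases: e^{-i·(0)·1.7851}=+1.000000+0.000000i, e^{-i·(1)·5.7015}=+0.835538+0.549433i ⇒ D=+0.475502+0.312681i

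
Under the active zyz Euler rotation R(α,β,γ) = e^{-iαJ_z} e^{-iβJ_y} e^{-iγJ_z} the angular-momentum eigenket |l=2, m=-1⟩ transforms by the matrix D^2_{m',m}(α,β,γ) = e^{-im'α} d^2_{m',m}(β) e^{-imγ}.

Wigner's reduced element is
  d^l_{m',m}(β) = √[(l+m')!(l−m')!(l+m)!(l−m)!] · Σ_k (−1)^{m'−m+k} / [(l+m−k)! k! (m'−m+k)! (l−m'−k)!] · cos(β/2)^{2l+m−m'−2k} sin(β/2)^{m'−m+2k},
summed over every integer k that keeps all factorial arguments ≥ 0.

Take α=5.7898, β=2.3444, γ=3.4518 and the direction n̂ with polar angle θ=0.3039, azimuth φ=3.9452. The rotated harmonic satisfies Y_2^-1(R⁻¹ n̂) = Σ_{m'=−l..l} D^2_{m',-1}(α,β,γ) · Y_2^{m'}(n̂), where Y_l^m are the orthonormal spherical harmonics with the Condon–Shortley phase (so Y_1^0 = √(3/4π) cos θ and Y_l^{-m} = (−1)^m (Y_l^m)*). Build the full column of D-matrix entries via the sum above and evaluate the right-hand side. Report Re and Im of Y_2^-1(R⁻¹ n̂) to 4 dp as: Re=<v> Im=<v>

Re=-0.3830 Im=0.0466

Need the full column D^2_{m',-1} for m'=−2..2 at α=5.7898, β=2.3444, γ=3.4518.
cos(β/2)=0.388125, sin(β/2)=0.921607
d^2_{-2,-1}: single k=1 term ⇒ +0.107768;  D = -0.084030+0.067476i
d^2_{-1,-1}: k∈[0..1] ⇒ +0.022693 -0.383845 = -0.361152;  D = +0.355110-0.065786i
d^2_{0,-1}: k∈[0..1] ⇒ -0.131989 +0.744191 = +0.612202;  D = -0.582982-0.186878i
d^2_{1,-1}: k∈[0..1] ⇒ +0.383845 -0.721411 = -0.337566;  D = +0.234313+0.242998i
d^2_{2,-1}: single k=0 term ⇒ -0.607629;  D = +0.164309+0.584992i
Y_2^{m'}(θ=0.3039,φ=3.9452) and Σ D·Y over m':
  (-0.0840+0.0675i)·(-0.0013-0.0346i)  (+0.3551-0.0658i)·(-0.1531+0.1588i)  (-0.5830-0.1869i)·(+0.5461+0.0000i)  (+0.2343+0.2430i)·(+0.1531+0.1588i)  (+0.1643+0.5850i)·(-0.0013+0.0346i)
Y_2^-1(R⁻¹ n̂) = -0.382966+0.046591i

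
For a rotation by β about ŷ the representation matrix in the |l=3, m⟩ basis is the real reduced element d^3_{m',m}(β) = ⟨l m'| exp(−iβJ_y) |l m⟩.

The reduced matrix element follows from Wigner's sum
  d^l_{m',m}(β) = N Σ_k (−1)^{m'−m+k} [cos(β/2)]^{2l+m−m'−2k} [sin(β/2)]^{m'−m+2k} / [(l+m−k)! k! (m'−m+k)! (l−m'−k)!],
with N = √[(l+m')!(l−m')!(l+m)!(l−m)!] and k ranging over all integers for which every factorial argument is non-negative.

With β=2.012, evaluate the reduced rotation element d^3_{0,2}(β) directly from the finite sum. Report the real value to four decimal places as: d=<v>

d^3_{0,2}(β=2.012) via Wigner's sum:
With c≡cos(β/2)=0.535244 and s≡sin(β/2)=0.844698, N=[6·6·120·1]^{1/2}=65.726707
k∈{2,3} keeps every argument non-negative
  k=2: (−1)^0·65.7267/(12)·0.5352^4·0.8447^2 = +0.320752
  k=3: (−1)^1·65.7267/(12)·0.5352^2·0.8447^4 = -0.798857
d^3_{0,2}(2.012) = +0.320752 -0.798857 = -0.478105

d=-0.4781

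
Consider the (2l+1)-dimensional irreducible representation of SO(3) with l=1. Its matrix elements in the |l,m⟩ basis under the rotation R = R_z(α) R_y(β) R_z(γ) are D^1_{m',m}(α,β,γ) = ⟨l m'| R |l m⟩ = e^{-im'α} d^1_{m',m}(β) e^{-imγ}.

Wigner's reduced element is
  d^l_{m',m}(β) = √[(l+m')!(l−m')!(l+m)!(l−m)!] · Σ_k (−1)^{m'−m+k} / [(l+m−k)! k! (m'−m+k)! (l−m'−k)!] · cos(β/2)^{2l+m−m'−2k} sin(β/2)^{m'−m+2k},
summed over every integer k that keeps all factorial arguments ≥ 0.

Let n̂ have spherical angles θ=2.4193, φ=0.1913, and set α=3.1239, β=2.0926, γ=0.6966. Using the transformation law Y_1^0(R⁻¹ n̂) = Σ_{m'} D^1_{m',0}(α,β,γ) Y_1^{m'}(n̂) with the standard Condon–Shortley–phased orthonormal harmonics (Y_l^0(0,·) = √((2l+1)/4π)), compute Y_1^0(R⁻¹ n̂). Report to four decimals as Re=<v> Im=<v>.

Need the full column D^1_{m',0} for m'=−1..1 at α=3.1239, β=2.0926, γ=0.6966.
cos(β/2)=0.500777, sin(β/2)=0.865576
d^1_{-1,0}: single k=1 term ⇒ +0.613006;  D = -0.612910+0.010845i
d^1_{0,0}: k∈[0..1] ⇒ +0.250778 -0.749222 = -0.498445;  D = -0.498445+0.000000i
d^1_{1,0}: single k=0 term ⇒ -0.613006;  D = +0.612910+0.010845i
Y_1^{m'}(θ=2.4193,φ=0.1913) and Σ D·Y over m':
  (-0.6129+0.0108i)·(+0.2242-0.0434i)  (-0.4984+0.0000i)·(-0.3666+0.0000i)  (+0.6129+0.0108i)·(-0.2242-0.0434i)
Y_1^0(R⁻¹ n̂) = -0.091211+0.000000i

Re=-0.0912 Im=0.0000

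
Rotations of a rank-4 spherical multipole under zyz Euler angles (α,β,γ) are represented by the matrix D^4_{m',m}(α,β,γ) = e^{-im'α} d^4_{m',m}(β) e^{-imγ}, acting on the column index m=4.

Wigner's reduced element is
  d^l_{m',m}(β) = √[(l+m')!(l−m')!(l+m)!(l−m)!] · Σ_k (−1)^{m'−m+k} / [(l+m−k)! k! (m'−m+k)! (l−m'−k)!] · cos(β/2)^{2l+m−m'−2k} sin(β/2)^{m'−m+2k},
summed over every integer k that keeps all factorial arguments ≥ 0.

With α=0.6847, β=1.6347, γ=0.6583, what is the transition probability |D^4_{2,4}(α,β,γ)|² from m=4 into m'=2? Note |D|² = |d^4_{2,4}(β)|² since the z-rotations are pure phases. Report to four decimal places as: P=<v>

P=0.0833

Split into d^4_{2,4}(β=1.6347) × two z-phases.
With c≡cos(β/2)=0.684156 and s≡sin(β/2)=0.729335, N=[720·2·40320·1]^{1/2}=7619.763776
Admissible k: 2..2 (factorial args all ≥0)
  k=2: (−1)^0·7619.7638/(1440)·0.6842^6·0.7293^2 = +0.288646
d^4_{2,4}(1.6347) = +0.288646
|D^4_{2,4}|² = |d^4_{2,4}(β)|² = (+0.288646)² = 0.083317 (the z-rotation phases have unit modulus)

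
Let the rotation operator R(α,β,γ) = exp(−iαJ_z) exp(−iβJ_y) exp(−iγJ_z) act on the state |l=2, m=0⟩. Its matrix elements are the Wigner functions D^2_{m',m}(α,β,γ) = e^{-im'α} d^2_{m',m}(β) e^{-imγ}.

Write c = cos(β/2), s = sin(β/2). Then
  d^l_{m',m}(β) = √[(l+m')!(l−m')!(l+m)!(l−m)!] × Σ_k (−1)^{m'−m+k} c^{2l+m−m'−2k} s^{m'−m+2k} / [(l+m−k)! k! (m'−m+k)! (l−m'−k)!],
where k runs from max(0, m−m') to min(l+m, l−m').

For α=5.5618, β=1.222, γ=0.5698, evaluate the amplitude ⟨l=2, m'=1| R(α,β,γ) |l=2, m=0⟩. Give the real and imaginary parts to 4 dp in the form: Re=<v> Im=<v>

Re=-0.2954 Im=-0.2598

D^2_{1,0}(5.5618,1.222,0.5698) = e^{-i·1·5.5618}·d^2_{1,0}(1.222)·e^{-i·0·0.5698}. Compute d first:
c=cos(1.222/2)=0.819075, s=sin(1.222/2)=0.573687; N=√[6·1·2·2]=4.898979
Admissible k: 0..1 (factorial args all ≥0)
  k=0: (−1)^1·4.8990/(2)·0.8191^3·0.5737^1 = -0.772185
  k=1: (−1)^2·4.8990/(2)·0.8191^1·0.5737^3 = +0.378812
d^2_{1,0}(1.222) = -0.772185 +0.378812 = -0.393372
Phases: e^{-i·(1)·5.5618}=+0.750892+0.660426i, e^{-i·(0)·0.5698}=+1.000000+0.000000i ⇒ D=-0.295380-0.259793i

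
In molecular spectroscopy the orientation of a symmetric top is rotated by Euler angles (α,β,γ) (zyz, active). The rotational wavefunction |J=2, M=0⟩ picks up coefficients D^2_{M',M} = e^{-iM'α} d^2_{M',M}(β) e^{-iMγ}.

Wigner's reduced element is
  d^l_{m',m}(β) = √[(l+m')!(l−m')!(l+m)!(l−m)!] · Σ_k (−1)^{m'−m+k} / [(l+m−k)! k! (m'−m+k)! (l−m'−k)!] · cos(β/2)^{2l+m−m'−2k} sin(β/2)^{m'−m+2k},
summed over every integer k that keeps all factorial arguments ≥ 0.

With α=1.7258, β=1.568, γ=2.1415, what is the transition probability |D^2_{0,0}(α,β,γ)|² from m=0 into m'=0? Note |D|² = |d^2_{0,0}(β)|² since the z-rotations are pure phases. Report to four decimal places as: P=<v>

Split into d^2_{0,0}(β=1.568) × two z-phases.
With c≡cos(β/2)=0.708095 and s≡sin(β/2)=0.706117, N=[2·2·2·2]^{1/2}=4.000000
The bounds max(0,m−m')=0 and min(l+m,l−m')=2 give 3 terms
  k=0: (−1)^0·4.0000/(4)·0.7081^4·0.7061^0 = +0.251400
  k=1: (−1)^1·4.0000/(1)·0.7081^2·0.7061^2 = -0.999992
  k=2: (−1)^2·4.0000/(4)·0.7081^0·0.7061^4 = +0.248604
d^2_{0,0}(1.568) = +0.251400 -0.999992 +0.248604 = -0.499988
|D^2_{0,0}|² = |d^2_{0,0}(β)|² = (-0.499988)² = 0.249988 (the z-rotation phases have unit modulus)

P=0.2500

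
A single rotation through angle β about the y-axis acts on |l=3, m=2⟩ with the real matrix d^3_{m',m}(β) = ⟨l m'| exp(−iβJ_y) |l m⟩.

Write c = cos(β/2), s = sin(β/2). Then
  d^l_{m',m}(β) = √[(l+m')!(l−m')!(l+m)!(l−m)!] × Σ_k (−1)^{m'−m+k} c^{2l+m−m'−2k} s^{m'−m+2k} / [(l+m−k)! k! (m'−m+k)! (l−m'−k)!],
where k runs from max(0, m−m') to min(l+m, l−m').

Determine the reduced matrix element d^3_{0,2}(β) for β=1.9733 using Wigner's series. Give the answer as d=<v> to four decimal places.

d^3_{0,2}(β=1.9733) via Wigner's sum:
c=cos(1.9733/2)=0.551487, s=sin(1.9733/2)=0.834183; N=√[6·6·120·1]=65.726707
k: max(0,(2)−(0))=2 … min(3+(2),3−(0))=3
  k=2: (−1)^0·65.7267/(12)·0.5515^4·0.8342^2 = +0.352554
  k=3: (−1)^1·65.7267/(12)·0.5515^2·0.8342^4 = -0.806636
d^3_{0,2}(1.9733) = +0.352554 -0.806636 = -0.454082

d=-0.4541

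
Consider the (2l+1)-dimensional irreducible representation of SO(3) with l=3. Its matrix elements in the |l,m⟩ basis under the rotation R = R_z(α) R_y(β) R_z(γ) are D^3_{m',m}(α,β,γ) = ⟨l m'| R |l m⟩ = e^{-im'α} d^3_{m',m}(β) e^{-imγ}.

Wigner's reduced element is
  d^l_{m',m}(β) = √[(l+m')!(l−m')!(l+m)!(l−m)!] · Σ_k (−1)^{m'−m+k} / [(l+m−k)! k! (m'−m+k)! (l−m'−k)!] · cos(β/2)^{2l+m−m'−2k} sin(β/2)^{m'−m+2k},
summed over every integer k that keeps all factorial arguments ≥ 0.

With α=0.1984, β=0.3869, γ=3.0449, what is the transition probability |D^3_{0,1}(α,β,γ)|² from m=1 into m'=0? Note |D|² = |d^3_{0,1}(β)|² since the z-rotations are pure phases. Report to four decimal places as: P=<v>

P=0.2886

D^3_{0,1}(0.1984,0.3869,3.0449) = e^{-i·0·0.1984}·d^3_{0,1}(0.3869)·e^{-i·1·3.0449}. Compute d first:
c=cos(0.3869/2)=0.981347, s=sin(0.3869/2)=0.192246; N=√[6·6·24·2]=41.569219
The bounds max(0,m−m')=1 and min(l+m,l−m')=3 give 3 terms
  k=1: (−1)^0·41.5692/(12)·0.9813^5·0.1922^1 = +0.606122
  k=2: (−1)^1·41.5692/(4)·0.9813^3·0.1922^3 = -0.069783
  k=3: (−1)^2·41.5692/(12)·0.9813^1·0.1922^5 = +0.000893
d^3_{0,1}(0.3869) = +0.606122 -0.069783 +0.000893 = +0.537231
|D^3_{0,1}|² = |d^3_{0,1}(β)|² = (+0.537231)² = 0.288618 (the z-rotation phases have unit modulus)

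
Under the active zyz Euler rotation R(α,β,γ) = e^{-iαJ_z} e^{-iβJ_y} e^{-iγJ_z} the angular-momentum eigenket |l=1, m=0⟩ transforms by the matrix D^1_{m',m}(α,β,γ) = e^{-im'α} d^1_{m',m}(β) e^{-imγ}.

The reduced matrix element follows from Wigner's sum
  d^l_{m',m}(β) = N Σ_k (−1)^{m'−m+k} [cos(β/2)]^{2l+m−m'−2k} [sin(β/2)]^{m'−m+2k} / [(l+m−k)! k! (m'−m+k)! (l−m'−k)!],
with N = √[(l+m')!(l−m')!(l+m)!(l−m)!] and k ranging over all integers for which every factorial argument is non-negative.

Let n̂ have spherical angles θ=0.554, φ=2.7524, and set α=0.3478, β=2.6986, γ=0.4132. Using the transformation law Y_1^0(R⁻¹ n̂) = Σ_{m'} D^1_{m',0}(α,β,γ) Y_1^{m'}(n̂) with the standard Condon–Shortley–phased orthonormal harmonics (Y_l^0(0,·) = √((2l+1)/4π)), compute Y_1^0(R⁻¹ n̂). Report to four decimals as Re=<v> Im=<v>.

Need the full column D^1_{m',0} for m'=−1..1 at α=0.3478, β=2.6986, γ=0.4132.
cos(β/2)=0.219690, sin(β/2)=0.975570
d^1_{-1,0}: single k=1 term ⇒ +0.303098;  D = +0.284950+0.103305i
d^1_{0,0}: k∈[0..1] ⇒ +0.048264 -0.951736 = -0.903473;  D = -0.903473+0.000000i
d^1_{1,0}: single k=0 term ⇒ -0.303098;  D = -0.284950+0.103305i
Y_1^{m'}(θ=0.554,φ=2.7524) and Σ D·Y over m':
  (+0.2849+0.1033i)·(-0.1682-0.0690i)  (-0.9035+0.0000i)·(+0.4155+0.0000i)  (-0.2849+0.1033i)·(+0.1682-0.0690i)
Y_1^0(R⁻¹ n̂) = -0.457002+0.000000i

Re=-0.4570 Im=0.0000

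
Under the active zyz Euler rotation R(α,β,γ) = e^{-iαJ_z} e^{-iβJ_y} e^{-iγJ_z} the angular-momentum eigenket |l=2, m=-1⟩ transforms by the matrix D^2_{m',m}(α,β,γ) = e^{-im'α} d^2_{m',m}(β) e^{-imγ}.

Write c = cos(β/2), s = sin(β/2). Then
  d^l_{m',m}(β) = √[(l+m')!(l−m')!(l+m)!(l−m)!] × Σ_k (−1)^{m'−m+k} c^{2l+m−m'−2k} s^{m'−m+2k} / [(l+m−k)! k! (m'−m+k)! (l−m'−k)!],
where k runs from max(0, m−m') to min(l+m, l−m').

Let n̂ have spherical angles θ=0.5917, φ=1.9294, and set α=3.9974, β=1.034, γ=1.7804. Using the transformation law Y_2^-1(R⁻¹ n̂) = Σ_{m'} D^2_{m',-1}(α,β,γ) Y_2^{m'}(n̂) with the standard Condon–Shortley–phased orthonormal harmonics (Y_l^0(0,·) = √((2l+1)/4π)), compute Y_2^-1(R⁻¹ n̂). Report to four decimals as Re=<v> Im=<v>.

Need the full column D^2_{m',-1} for m'=−2..2 at α=3.9974, β=1.034, γ=1.7804.
cos(β/2)=0.869306, sin(β/2)=0.494274
d^2_{-2,-1}: single k=1 term ⇒ +0.649406;  D = -0.609940-0.222937i
d^2_{-1,-1}: k∈[0..1] ⇒ +0.571072 -0.553864 = +0.017208;  D = +0.015057-0.008331i
d^2_{0,-1}: k∈[0..1] ⇒ -0.795356 +0.257130 = -0.538226;  D = +0.111990-0.526446i
d^2_{1,-1}: k∈[0..1] ⇒ +0.553864 -0.059686 = +0.494178;  D = -0.297574-0.394539i
d^2_{2,-1}: single k=0 term ⇒ -0.209946;  D = -0.209449-0.014430i
Y_2^{m'}(θ=0.5917,φ=1.9294) and Σ D·Y over m':
  (-0.6099-0.2229i)·(-0.0906+0.0790i)  (+0.0151-0.0083i)·(-0.1255-0.3349i)  (+0.1120-0.5264i)·(+0.3364+0.0000i)  (-0.2976-0.3945i)·(+0.1255-0.3349i)  (-0.2094-0.0144i)·(-0.0906-0.0790i)
Y_2^-1(R⁻¹ n̂) = -0.045807-0.141106i

Re=-0.0458 Im=-0.1411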